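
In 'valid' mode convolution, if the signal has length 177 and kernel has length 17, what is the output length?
'Valid' mode counts only positions where the kernel fully overlaps the signal: m - n + 1 = 177 - 17 + 1 = 161

161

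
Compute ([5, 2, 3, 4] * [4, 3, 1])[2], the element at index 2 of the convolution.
Use y[k] = Σ_i a[i]·b[k-i] at k=2. y[2] = 5×1 + 2×3 + 3×4 = 23

23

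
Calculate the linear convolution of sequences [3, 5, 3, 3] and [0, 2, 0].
y[0] = 3×0 = 0; y[1] = 3×2 + 5×0 = 6; y[2] = 3×0 + 5×2 + 3×0 = 10; y[3] = 5×0 + 3×2 + 3×0 = 6; y[4] = 3×0 + 3×2 = 6; y[5] = 3×0 = 0

[0, 6, 10, 6, 6, 0]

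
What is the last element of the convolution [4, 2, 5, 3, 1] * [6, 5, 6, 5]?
Use y[k] = Σ_i a[i]·b[k-i] at k=7. y[7] = 1×5 = 5

5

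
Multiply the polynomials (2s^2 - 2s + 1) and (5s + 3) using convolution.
Ascending coefficients: a = [1, -2, 2], b = [3, 5]. c[0] = 1×3 = 3; c[1] = 1×5 + -2×3 = -1; c[2] = -2×5 + 2×3 = -4; c[3] = 2×5 = 10. Result coefficients: [3, -1, -4, 10] → 10s^3 - 4s^2 - s + 3

10s^3 - 4s^2 - s + 3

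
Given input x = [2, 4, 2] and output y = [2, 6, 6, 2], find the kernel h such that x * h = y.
Output length 4 = len(x) + len(h) - 1 ⇒ len(h) = 2. Solve h forward using h[k] = (y[k] - Σ_{i≥1} x[i]·h[k-i]) / x[0]: h[0] = y[0] / x[0] = 2 / 2 = 1; h[1] = (y[1] - 4×1) / x[0] = (6 - 4×1) / 2 = 1. So h = [1, 1]. Forward-check [2, 4, 2] * [1, 1]: y[0] = 2×1 = 2; y[1] = 2×1 + 4×1 = 6; y[2] = 4×1 + 2×1 = 6; y[3] = 2×1 = 2 → [2, 6, 6, 2] ✓

[1, 1]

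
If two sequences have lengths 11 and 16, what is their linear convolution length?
Linear/full convolution length: m + n - 1 = 11 + 16 - 1 = 26

26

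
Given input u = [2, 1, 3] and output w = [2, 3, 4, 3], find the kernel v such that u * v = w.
Output length 4 = len(u) + len(v) - 1 ⇒ len(v) = 2. Solve v forward using v[k] = (w[k] - Σ_{i≥1} u[i]·v[k-i]) / u[0]: v[0] = w[0] / u[0] = 2 / 2 = 1; v[1] = (w[1] - 1×1) / u[0] = (3 - 1×1) / 2 = 1. So v = [1, 1]. Forward-check [2, 1, 3] * [1, 1]: w[0] = 2×1 = 2; w[1] = 2×1 + 1×1 = 3; w[2] = 1×1 + 3×1 = 4; w[3] = 3×1 = 3 → [2, 3, 4, 3] ✓

[1, 1]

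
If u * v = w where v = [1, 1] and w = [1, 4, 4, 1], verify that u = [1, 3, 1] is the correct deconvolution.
Forward-compute [1, 3, 1] * [1, 1]: w[0] = 1×1 = 1; w[1] = 1×1 + 3×1 = 4; w[2] = 3×1 + 1×1 = 4; w[3] = 1×1 = 1 → [1, 4, 4, 1]. Matches given w = [1, 4, 4, 1], so verified.

Verified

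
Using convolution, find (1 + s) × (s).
Ascending coefficients: a = [1, 1], b = [0, 1]. c[0] = 1×0 = 0; c[1] = 1×1 + 1×0 = 1; c[2] = 1×1 = 1. Result coefficients: [0, 1, 1] → s + s^2

s + s^2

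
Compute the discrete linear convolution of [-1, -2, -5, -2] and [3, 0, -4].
y[0] = -1×3 = -3; y[1] = -1×0 + -2×3 = -6; y[2] = -1×-4 + -2×0 + -5×3 = -11; y[3] = -2×-4 + -5×0 + -2×3 = 2; y[4] = -5×-4 + -2×0 = 20; y[5] = -2×-4 = 8

[-3, -6, -11, 2, 20, 8]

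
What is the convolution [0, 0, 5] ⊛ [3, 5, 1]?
y[0] = 0×3 = 0; y[1] = 0×5 + 0×3 = 0; y[2] = 0×1 + 0×5 + 5×3 = 15; y[3] = 0×1 + 5×5 = 25; y[4] = 5×1 = 5

[0, 0, 15, 25, 5]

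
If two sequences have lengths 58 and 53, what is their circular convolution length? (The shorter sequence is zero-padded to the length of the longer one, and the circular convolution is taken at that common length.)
Circular convolution (zero-padding the shorter input) has length max(m, n) = max(58, 53) = 58

58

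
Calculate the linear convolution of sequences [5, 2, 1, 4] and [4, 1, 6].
y[0] = 5×4 = 20; y[1] = 5×1 + 2×4 = 13; y[2] = 5×6 + 2×1 + 1×4 = 36; y[3] = 2×6 + 1×1 + 4×4 = 29; y[4] = 1×6 + 4×1 = 10; y[5] = 4×6 = 24

[20, 13, 36, 29, 10, 24]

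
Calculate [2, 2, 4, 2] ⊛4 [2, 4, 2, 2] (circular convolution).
Use y[k] = Σ_j u[j]·v[(k-j) mod 4]. y[0] = 2×2 + 2×2 + 4×2 + 2×4 = 24; y[1] = 2×4 + 2×2 + 4×2 + 2×2 = 24; y[2] = 2×2 + 2×4 + 4×2 + 2×2 = 24; y[3] = 2×2 + 2×2 + 4×4 + 2×2 = 28. Result: [24, 24, 24, 28]

[24, 24, 24, 28]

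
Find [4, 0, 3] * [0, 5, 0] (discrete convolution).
y[0] = 4×0 = 0; y[1] = 4×5 + 0×0 = 20; y[2] = 4×0 + 0×5 + 3×0 = 0; y[3] = 0×0 + 3×5 = 15; y[4] = 3×0 = 0

[0, 20, 0, 15, 0]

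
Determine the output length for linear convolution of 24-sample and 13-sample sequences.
Linear/full convolution length: m + n - 1 = 24 + 13 - 1 = 36

36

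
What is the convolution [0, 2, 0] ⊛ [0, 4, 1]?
y[0] = 0×0 = 0; y[1] = 0×4 + 2×0 = 0; y[2] = 0×1 + 2×4 + 0×0 = 8; y[3] = 2×1 + 0×4 = 2; y[4] = 0×1 = 0

[0, 0, 8, 2, 0]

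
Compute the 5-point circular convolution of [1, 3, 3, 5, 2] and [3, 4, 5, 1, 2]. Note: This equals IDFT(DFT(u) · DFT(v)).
Either evaluate y[k] = Σ_j u[j]·v[(k-j) mod 5] directly, or use IDFT(DFT(u) · DFT(v)). y[0] = 1×3 + 3×2 + 3×1 + 5×5 + 2×4 = 45; y[1] = 1×4 + 3×3 + 3×2 + 5×1 + 2×5 = 34; y[2] = 1×5 + 3×4 + 3×3 + 5×2 + 2×1 = 38; y[3] = 1×1 + 3×5 + 3×4 + 5×3 + 2×2 = 47; y[4] = 1×2 + 3×1 + 3×5 + 5×4 + 2×3 = 46. Result: [45, 34, 38, 47, 46]

[45, 34, 38, 47, 46]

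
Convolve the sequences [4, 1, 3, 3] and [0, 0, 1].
y[0] = 4×0 = 0; y[1] = 4×0 + 1×0 = 0; y[2] = 4×1 + 1×0 + 3×0 = 4; y[3] = 1×1 + 3×0 + 3×0 = 1; y[4] = 3×1 + 3×0 = 3; y[5] = 3×1 = 3

[0, 0, 4, 1, 3, 3]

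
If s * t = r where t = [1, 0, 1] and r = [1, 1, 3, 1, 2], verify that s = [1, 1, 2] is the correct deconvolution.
Forward-compute [1, 1, 2] * [1, 0, 1]: r[0] = 1×1 = 1; r[1] = 1×0 + 1×1 = 1; r[2] = 1×1 + 1×0 + 2×1 = 3; r[3] = 1×1 + 2×0 = 1; r[4] = 2×1 = 2 → [1, 1, 3, 1, 2]. Matches given r = [1, 1, 3, 1, 2], so verified.

Verified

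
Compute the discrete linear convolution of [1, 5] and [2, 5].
y[0] = 1×2 = 2; y[1] = 1×5 + 5×2 = 15; y[2] = 5×5 = 25

[2, 15, 25]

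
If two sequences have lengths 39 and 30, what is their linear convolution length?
Linear/full convolution length: m + n - 1 = 39 + 30 - 1 = 68

68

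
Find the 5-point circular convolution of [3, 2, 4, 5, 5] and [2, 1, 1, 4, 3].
Use y[k] = Σ_j a[j]·b[(k-j) mod 5]. y[0] = 3×2 + 2×3 + 4×4 + 5×1 + 5×1 = 38; y[1] = 3×1 + 2×2 + 4×3 + 5×4 + 5×1 = 44; y[2] = 3×1 + 2×1 + 4×2 + 5×3 + 5×4 = 48; y[3] = 3×4 + 2×1 + 4×1 + 5×2 + 5×3 = 43; y[4] = 3×3 + 2×4 + 4×1 + 5×1 + 5×2 = 36. Result: [38, 44, 48, 43, 36]

[38, 44, 48, 43, 36]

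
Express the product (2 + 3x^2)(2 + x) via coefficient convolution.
Ascending coefficients: a = [2, 0, 3], b = [2, 1]. c[0] = 2×2 = 4; c[1] = 2×1 + 0×2 = 2; c[2] = 0×1 + 3×2 = 6; c[3] = 3×1 = 3. Result coefficients: [4, 2, 6, 3] → 4 + 2x + 6x^2 + 3x^3

4 + 2x + 6x^2 + 3x^3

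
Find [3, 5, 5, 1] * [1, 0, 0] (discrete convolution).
y[0] = 3×1 = 3; y[1] = 3×0 + 5×1 = 5; y[2] = 3×0 + 5×0 + 5×1 = 5; y[3] = 5×0 + 5×0 + 1×1 = 1; y[4] = 5×0 + 1×0 = 0; y[5] = 1×0 = 0

[3, 5, 5, 1, 0, 0]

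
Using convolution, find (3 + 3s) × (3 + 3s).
Ascending coefficients: a = [3, 3], b = [3, 3]. c[0] = 3×3 = 9; c[1] = 3×3 + 3×3 = 18; c[2] = 3×3 = 9. Result coefficients: [9, 18, 9] → 9 + 18s + 9s^2

9 + 18s + 9s^2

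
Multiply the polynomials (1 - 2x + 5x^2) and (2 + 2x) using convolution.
Ascending coefficients: a = [1, -2, 5], b = [2, 2]. c[0] = 1×2 = 2; c[1] = 1×2 + -2×2 = -2; c[2] = -2×2 + 5×2 = 6; c[3] = 5×2 = 10. Result coefficients: [2, -2, 6, 10] → 2 - 2x + 6x^2 + 10x^3

2 - 2x + 6x^2 + 10x^3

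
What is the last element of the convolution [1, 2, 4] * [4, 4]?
Use y[k] = Σ_i a[i]·b[k-i] at k=3. y[3] = 4×4 = 16

16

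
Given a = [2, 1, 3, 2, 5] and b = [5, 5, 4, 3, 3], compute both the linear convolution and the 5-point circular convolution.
Linear: y_lin[0] = 2×5 = 10; y_lin[1] = 2×5 + 1×5 = 15; y_lin[2] = 2×4 + 1×5 + 3×5 = 28; y_lin[3] = 2×3 + 1×4 + 3×5 + 2×5 = 35; y_lin[4] = 2×3 + 1×3 + 3×4 + 2×5 + 5×5 = 56; y_lin[5] = 1×3 + 3×3 + 2×4 + 5×5 = 45; y_lin[6] = 3×3 + 2×3 + 5×4 = 35; y_lin[7] = 2×3 + 5×3 = 21; y_lin[8] = 5×3 = 15 → [10, 15, 28, 35, 56, 45, 35, 21, 15]. Circular (length 5): y[0] = 2×5 + 1×3 + 3×3 + 2×4 + 5×5 = 55; y[1] = 2×5 + 1×5 + 3×3 + 2×3 + 5×4 = 50; y[2] = 2×4 + 1×5 + 3×5 + 2×3 + 5×3 = 49; y[3] = 2×3 + 1×4 + 3×5 + 2×5 + 5×3 = 50; y[4] = 2×3 + 1×3 + 3×4 + 2×5 + 5×5 = 56 → [55, 50, 49, 50, 56]

Linear: [10, 15, 28, 35, 56, 45, 35, 21, 15], Circular: [55, 50, 49, 50, 56]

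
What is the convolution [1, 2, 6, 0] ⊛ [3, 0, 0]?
y[0] = 1×3 = 3; y[1] = 1×0 + 2×3 = 6; y[2] = 1×0 + 2×0 + 6×3 = 18; y[3] = 2×0 + 6×0 + 0×3 = 0; y[4] = 6×0 + 0×0 = 0; y[5] = 0×0 = 0

[3, 6, 18, 0, 0, 0]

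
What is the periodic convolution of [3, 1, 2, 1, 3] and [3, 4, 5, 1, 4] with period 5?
Use y[k] = Σ_j s[j]·t[(k-j) mod 5]. y[0] = 3×3 + 1×4 + 2×1 + 1×5 + 3×4 = 32; y[1] = 3×4 + 1×3 + 2×4 + 1×1 + 3×5 = 39; y[2] = 3×5 + 1×4 + 2×3 + 1×4 + 3×1 = 32; y[3] = 3×1 + 1×5 + 2×4 + 1×3 + 3×4 = 31; y[4] = 3×4 + 1×1 + 2×5 + 1×4 + 3×3 = 36. Result: [32, 39, 32, 31, 36]

[32, 39, 32, 31, 36]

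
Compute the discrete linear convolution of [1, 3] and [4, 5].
y[0] = 1×4 = 4; y[1] = 1×5 + 3×4 = 17; y[2] = 3×5 = 15

[4, 17, 15]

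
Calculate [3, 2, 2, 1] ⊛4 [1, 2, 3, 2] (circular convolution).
Use y[k] = Σ_j a[j]·b[(k-j) mod 4]. y[0] = 3×1 + 2×2 + 2×3 + 1×2 = 15; y[1] = 3×2 + 2×1 + 2×2 + 1×3 = 15; y[2] = 3×3 + 2×2 + 2×1 + 1×2 = 17; y[3] = 3×2 + 2×3 + 2×2 + 1×1 = 17. Result: [15, 15, 17, 17]

[15, 15, 17, 17]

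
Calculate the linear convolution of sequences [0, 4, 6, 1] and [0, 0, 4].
y[0] = 0×0 = 0; y[1] = 0×0 + 4×0 = 0; y[2] = 0×4 + 4×0 + 6×0 = 0; y[3] = 4×4 + 6×0 + 1×0 = 16; y[4] = 6×4 + 1×0 = 24; y[5] = 1×4 = 4

[0, 0, 0, 16, 24, 4]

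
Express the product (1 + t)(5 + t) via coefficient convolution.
Ascending coefficients: a = [1, 1], b = [5, 1]. c[0] = 1×5 = 5; c[1] = 1×1 + 1×5 = 6; c[2] = 1×1 = 1. Result coefficients: [5, 6, 1] → 5 + 6t + t^2

5 + 6t + t^2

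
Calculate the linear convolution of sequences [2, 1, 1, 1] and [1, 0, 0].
y[0] = 2×1 = 2; y[1] = 2×0 + 1×1 = 1; y[2] = 2×0 + 1×0 + 1×1 = 1; y[3] = 1×0 + 1×0 + 1×1 = 1; y[4] = 1×0 + 1×0 = 0; y[5] = 1×0 = 0

[2, 1, 1, 1, 0, 0]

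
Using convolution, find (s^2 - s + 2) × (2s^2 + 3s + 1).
Ascending coefficients: a = [2, -1, 1], b = [1, 3, 2]. c[0] = 2×1 = 2; c[1] = 2×3 + -1×1 = 5; c[2] = 2×2 + -1×3 + 1×1 = 2; c[3] = -1×2 + 1×3 = 1; c[4] = 1×2 = 2. Result coefficients: [2, 5, 2, 1, 2] → 2s^4 + s^3 + 2s^2 + 5s + 2

2s^4 + s^3 + 2s^2 + 5s + 2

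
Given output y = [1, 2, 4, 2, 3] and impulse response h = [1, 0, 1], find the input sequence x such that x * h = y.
Deconvolve y=[1, 2, 4, 2, 3] by h=[1, 0, 1]. Since h[0]=1, solve forward: x[0] = y[0] / 1 = 1; x[1] = (y[1] - 1×0) / 1 = 2; x[2] = (y[2] - 2×0 - 1×1) / 1 = 3. So x = [1, 2, 3]. Check by forward convolution: y[0] = 1×1 = 1; y[1] = 1×0 + 2×1 = 2; y[2] = 1×1 + 2×0 + 3×1 = 4; y[3] = 2×1 + 3×0 = 2; y[4] = 3×1 = 3

[1, 2, 3]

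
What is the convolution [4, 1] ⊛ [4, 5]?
y[0] = 4×4 = 16; y[1] = 4×5 + 1×4 = 24; y[2] = 1×5 = 5

[16, 24, 5]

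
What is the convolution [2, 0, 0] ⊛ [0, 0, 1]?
y[0] = 2×0 = 0; y[1] = 2×0 + 0×0 = 0; y[2] = 2×1 + 0×0 + 0×0 = 2; y[3] = 0×1 + 0×0 = 0; y[4] = 0×1 = 0

[0, 0, 2, 0, 0]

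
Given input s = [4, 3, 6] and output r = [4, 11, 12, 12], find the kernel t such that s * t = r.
Output length 4 = len(s) + len(t) - 1 ⇒ len(t) = 2. Solve t forward using t[k] = (r[k] - Σ_{i≥1} s[i]·t[k-i]) / s[0]: t[0] = r[0] / s[0] = 4 / 4 = 1; t[1] = (r[1] - 3×1) / s[0] = (11 - 3×1) / 4 = 2. So t = [1, 2]. Forward-check [4, 3, 6] * [1, 2]: r[0] = 4×1 = 4; r[1] = 4×2 + 3×1 = 11; r[2] = 3×2 + 6×1 = 12; r[3] = 6×2 = 12 → [4, 11, 12, 12] ✓

[1, 2]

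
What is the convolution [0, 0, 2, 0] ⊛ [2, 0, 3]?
y[0] = 0×2 = 0; y[1] = 0×0 + 0×2 = 0; y[2] = 0×3 + 0×0 + 2×2 = 4; y[3] = 0×3 + 2×0 + 0×2 = 0; y[4] = 2×3 + 0×0 = 6; y[5] = 0×3 = 0

[0, 0, 4, 0, 6, 0]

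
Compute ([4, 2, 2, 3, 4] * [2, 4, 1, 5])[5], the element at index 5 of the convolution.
Use y[k] = Σ_i a[i]·b[k-i] at k=5. y[5] = 2×5 + 3×1 + 4×4 = 29

29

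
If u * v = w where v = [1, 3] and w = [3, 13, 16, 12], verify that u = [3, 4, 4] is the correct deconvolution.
Forward-compute [3, 4, 4] * [1, 3]: w[0] = 3×1 = 3; w[1] = 3×3 + 4×1 = 13; w[2] = 4×3 + 4×1 = 16; w[3] = 4×3 = 12 → [3, 13, 16, 12]. Matches given w = [3, 13, 16, 12], so verified.

Verified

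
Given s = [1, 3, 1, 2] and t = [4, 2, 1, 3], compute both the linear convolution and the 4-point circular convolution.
Linear: y_lin[0] = 1×4 = 4; y_lin[1] = 1×2 + 3×4 = 14; y_lin[2] = 1×1 + 3×2 + 1×4 = 11; y_lin[3] = 1×3 + 3×1 + 1×2 + 2×4 = 16; y_lin[4] = 3×3 + 1×1 + 2×2 = 14; y_lin[5] = 1×3 + 2×1 = 5; y_lin[6] = 2×3 = 6 → [4, 14, 11, 16, 14, 5, 6]. Circular (length 4): y[0] = 1×4 + 3×3 + 1×1 + 2×2 = 18; y[1] = 1×2 + 3×4 + 1×3 + 2×1 = 19; y[2] = 1×1 + 3×2 + 1×4 + 2×3 = 17; y[3] = 1×3 + 3×1 + 1×2 + 2×4 = 16 → [18, 19, 17, 16]

Linear: [4, 14, 11, 16, 14, 5, 6], Circular: [18, 19, 17, 16]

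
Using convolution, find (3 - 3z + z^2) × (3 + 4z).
Ascending coefficients: a = [3, -3, 1], b = [3, 4]. c[0] = 3×3 = 9; c[1] = 3×4 + -3×3 = 3; c[2] = -3×4 + 1×3 = -9; c[3] = 1×4 = 4. Result coefficients: [9, 3, -9, 4] → 9 + 3z - 9z^2 + 4z^3

9 + 3z - 9z^2 + 4z^3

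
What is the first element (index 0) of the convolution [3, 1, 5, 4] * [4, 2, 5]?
Use y[k] = Σ_i a[i]·b[k-i] at k=0. y[0] = 3×4 = 12

12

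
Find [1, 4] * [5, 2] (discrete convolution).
y[0] = 1×5 = 5; y[1] = 1×2 + 4×5 = 22; y[2] = 4×2 = 8

[5, 22, 8]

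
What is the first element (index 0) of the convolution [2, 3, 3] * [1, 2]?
Use y[k] = Σ_i a[i]·b[k-i] at k=0. y[0] = 2×1 = 2

2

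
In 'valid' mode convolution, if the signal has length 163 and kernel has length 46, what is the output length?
'Valid' mode counts only positions where the kernel fully overlaps the signal: m - n + 1 = 163 - 46 + 1 = 118

118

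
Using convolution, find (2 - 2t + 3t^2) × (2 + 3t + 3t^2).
Ascending coefficients: a = [2, -2, 3], b = [2, 3, 3]. c[0] = 2×2 = 4; c[1] = 2×3 + -2×2 = 2; c[2] = 2×3 + -2×3 + 3×2 = 6; c[3] = -2×3 + 3×3 = 3; c[4] = 3×3 = 9. Result coefficients: [4, 2, 6, 3, 9] → 4 + 2t + 6t^2 + 3t^3 + 9t^4

4 + 2t + 6t^2 + 3t^3 + 9t^4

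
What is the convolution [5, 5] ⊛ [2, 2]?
y[0] = 5×2 = 10; y[1] = 5×2 + 5×2 = 20; y[2] = 5×2 = 10

[10, 20, 10]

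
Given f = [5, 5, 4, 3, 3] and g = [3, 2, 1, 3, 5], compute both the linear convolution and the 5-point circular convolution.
Linear: y_lin[0] = 5×3 = 15; y_lin[1] = 5×2 + 5×3 = 25; y_lin[2] = 5×1 + 5×2 + 4×3 = 27; y_lin[3] = 5×3 + 5×1 + 4×2 + 3×3 = 37; y_lin[4] = 5×5 + 5×3 + 4×1 + 3×2 + 3×3 = 59; y_lin[5] = 5×5 + 4×3 + 3×1 + 3×2 = 46; y_lin[6] = 4×5 + 3×3 + 3×1 = 32; y_lin[7] = 3×5 + 3×3 = 24; y_lin[8] = 3×5 = 15 → [15, 25, 27, 37, 59, 46, 32, 24, 15]. Circular (length 5): y[0] = 5×3 + 5×5 + 4×3 + 3×1 + 3×2 = 61; y[1] = 5×2 + 5×3 + 4×5 + 3×3 + 3×1 = 57; y[2] = 5×1 + 5×2 + 4×3 + 3×5 + 3×3 = 51; y[3] = 5×3 + 5×1 + 4×2 + 3×3 + 3×5 = 52; y[4] = 5×5 + 5×3 + 4×1 + 3×2 + 3×3 = 59 → [61, 57, 51, 52, 59]

Linear: [15, 25, 27, 37, 59, 46, 32, 24, 15], Circular: [61, 57, 51, 52, 59]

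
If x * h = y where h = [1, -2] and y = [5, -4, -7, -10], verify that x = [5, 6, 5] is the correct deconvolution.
Forward-compute [5, 6, 5] * [1, -2]: y[0] = 5×1 = 5; y[1] = 5×-2 + 6×1 = -4; y[2] = 6×-2 + 5×1 = -7; y[3] = 5×-2 = -10 → [5, -4, -7, -10]. Matches given y = [5, -4, -7, -10], so verified.

Verified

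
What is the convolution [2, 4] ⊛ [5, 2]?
y[0] = 2×5 = 10; y[1] = 2×2 + 4×5 = 24; y[2] = 4×2 = 8

[10, 24, 8]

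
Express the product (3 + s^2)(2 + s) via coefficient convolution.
Ascending coefficients: a = [3, 0, 1], b = [2, 1]. c[0] = 3×2 = 6; c[1] = 3×1 + 0×2 = 3; c[2] = 0×1 + 1×2 = 2; c[3] = 1×1 = 1. Result coefficients: [6, 3, 2, 1] → 6 + 3s + 2s^2 + s^3

6 + 3s + 2s^2 + s^3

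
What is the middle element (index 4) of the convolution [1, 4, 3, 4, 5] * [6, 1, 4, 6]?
Use y[k] = Σ_i a[i]·b[k-i] at k=4. y[4] = 4×6 + 3×4 + 4×1 + 5×6 = 70

70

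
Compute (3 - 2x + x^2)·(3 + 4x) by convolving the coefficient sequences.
Ascending coefficients: a = [3, -2, 1], b = [3, 4]. c[0] = 3×3 = 9; c[1] = 3×4 + -2×3 = 6; c[2] = -2×4 + 1×3 = -5; c[3] = 1×4 = 4. Result coefficients: [9, 6, -5, 4] → 9 + 6x - 5x^2 + 4x^3

9 + 6x - 5x^2 + 4x^3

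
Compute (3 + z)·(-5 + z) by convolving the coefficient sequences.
Ascending coefficients: a = [3, 1], b = [-5, 1]. c[0] = 3×-5 = -15; c[1] = 3×1 + 1×-5 = -2; c[2] = 1×1 = 1. Result coefficients: [-15, -2, 1] → -15 - 2z + z^2

-15 - 2z + z^2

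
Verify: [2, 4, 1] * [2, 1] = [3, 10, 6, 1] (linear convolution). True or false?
Recompute linear convolution of [2, 4, 1] and [2, 1]: y[0] = 2×2 = 4; y[1] = 2×1 + 4×2 = 10; y[2] = 4×1 + 1×2 = 6; y[3] = 1×1 = 1 → [4, 10, 6, 1]. Compare to given [3, 10, 6, 1]: they differ at index 0: given 3, correct 4, so answer: No

No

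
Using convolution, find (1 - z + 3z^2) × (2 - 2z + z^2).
Ascending coefficients: a = [1, -1, 3], b = [2, -2, 1]. c[0] = 1×2 = 2; c[1] = 1×-2 + -1×2 = -4; c[2] = 1×1 + -1×-2 + 3×2 = 9; c[3] = -1×1 + 3×-2 = -7; c[4] = 3×1 = 3. Result coefficients: [2, -4, 9, -7, 3] → 2 - 4z + 9z^2 - 7z^3 + 3z^4

2 - 4z + 9z^2 - 7z^3 + 3z^4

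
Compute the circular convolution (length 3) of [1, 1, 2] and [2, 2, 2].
Use y[k] = Σ_j u[j]·v[(k-j) mod 3]. y[0] = 1×2 + 1×2 + 2×2 = 8; y[1] = 1×2 + 1×2 + 2×2 = 8; y[2] = 1×2 + 1×2 + 2×2 = 8. Result: [8, 8, 8]

[8, 8, 8]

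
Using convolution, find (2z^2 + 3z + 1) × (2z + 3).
Ascending coefficients: a = [1, 3, 2], b = [3, 2]. c[0] = 1×3 = 3; c[1] = 1×2 + 3×3 = 11; c[2] = 3×2 + 2×3 = 12; c[3] = 2×2 = 4. Result coefficients: [3, 11, 12, 4] → 4z^3 + 12z^2 + 11z + 3

4z^3 + 12z^2 + 11z + 3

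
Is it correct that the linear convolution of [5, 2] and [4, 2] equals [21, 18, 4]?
Recompute linear convolution of [5, 2] and [4, 2]: y[0] = 5×4 = 20; y[1] = 5×2 + 2×4 = 18; y[2] = 2×2 = 4 → [20, 18, 4]. Compare to given [21, 18, 4]: they differ at index 0: given 21, correct 20, so answer: No

No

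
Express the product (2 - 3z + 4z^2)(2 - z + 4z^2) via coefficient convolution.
Ascending coefficients: a = [2, -3, 4], b = [2, -1, 4]. c[0] = 2×2 = 4; c[1] = 2×-1 + -3×2 = -8; c[2] = 2×4 + -3×-1 + 4×2 = 19; c[3] = -3×4 + 4×-1 = -16; c[4] = 4×4 = 16. Result coefficients: [4, -8, 19, -16, 16] → 4 - 8z + 19z^2 - 16z^3 + 16z^4

4 - 8z + 19z^2 - 16z^3 + 16z^4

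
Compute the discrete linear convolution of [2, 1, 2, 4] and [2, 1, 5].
y[0] = 2×2 = 4; y[1] = 2×1 + 1×2 = 4; y[2] = 2×5 + 1×1 + 2×2 = 15; y[3] = 1×5 + 2×1 + 4×2 = 15; y[4] = 2×5 + 4×1 = 14; y[5] = 4×5 = 20

[4, 4, 15, 15, 14, 20]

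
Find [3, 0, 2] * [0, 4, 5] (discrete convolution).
y[0] = 3×0 = 0; y[1] = 3×4 + 0×0 = 12; y[2] = 3×5 + 0×4 + 2×0 = 15; y[3] = 0×5 + 2×4 = 8; y[4] = 2×5 = 10

[0, 12, 15, 8, 10]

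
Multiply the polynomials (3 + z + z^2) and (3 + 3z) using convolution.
Ascending coefficients: a = [3, 1, 1], b = [3, 3]. c[0] = 3×3 = 9; c[1] = 3×3 + 1×3 = 12; c[2] = 1×3 + 1×3 = 6; c[3] = 1×3 = 3. Result coefficients: [9, 12, 6, 3] → 9 + 12z + 6z^2 + 3z^3

9 + 12z + 6z^2 + 3z^3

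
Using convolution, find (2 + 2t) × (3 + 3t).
Ascending coefficients: a = [2, 2], b = [3, 3]. c[0] = 2×3 = 6; c[1] = 2×3 + 2×3 = 12; c[2] = 2×3 = 6. Result coefficients: [6, 12, 6] → 6 + 12t + 6t^2

6 + 12t + 6t^2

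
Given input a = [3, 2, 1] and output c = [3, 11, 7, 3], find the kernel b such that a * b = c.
Output length 4 = len(a) + len(b) - 1 ⇒ len(b) = 2. Solve b forward using b[k] = (c[k] - Σ_{i≥1} a[i]·b[k-i]) / a[0]: b[0] = c[0] / a[0] = 3 / 3 = 1; b[1] = (c[1] - 2×1) / a[0] = (11 - 2×1) / 3 = 3. So b = [1, 3]. Forward-check [3, 2, 1] * [1, 3]: c[0] = 3×1 = 3; c[1] = 3×3 + 2×1 = 11; c[2] = 2×3 + 1×1 = 7; c[3] = 1×3 = 3 → [3, 11, 7, 3] ✓

[1, 3]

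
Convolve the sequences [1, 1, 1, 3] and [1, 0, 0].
y[0] = 1×1 = 1; y[1] = 1×0 + 1×1 = 1; y[2] = 1×0 + 1×0 + 1×1 = 1; y[3] = 1×0 + 1×0 + 3×1 = 3; y[4] = 1×0 + 3×0 = 0; y[5] = 3×0 = 0

[1, 1, 1, 3, 0, 0]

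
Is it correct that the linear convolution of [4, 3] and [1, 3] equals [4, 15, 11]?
Recompute linear convolution of [4, 3] and [1, 3]: y[0] = 4×1 = 4; y[1] = 4×3 + 3×1 = 15; y[2] = 3×3 = 9 → [4, 15, 9]. Compare to given [4, 15, 11]: they differ at index 2: given 11, correct 9, so answer: No

No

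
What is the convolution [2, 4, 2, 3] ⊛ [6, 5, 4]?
y[0] = 2×6 = 12; y[1] = 2×5 + 4×6 = 34; y[2] = 2×4 + 4×5 + 2×6 = 40; y[3] = 4×4 + 2×5 + 3×6 = 44; y[4] = 2×4 + 3×5 = 23; y[5] = 3×4 = 12

[12, 34, 40, 44, 23, 12]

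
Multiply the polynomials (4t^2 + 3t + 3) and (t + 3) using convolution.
Ascending coefficients: a = [3, 3, 4], b = [3, 1]. c[0] = 3×3 = 9; c[1] = 3×1 + 3×3 = 12; c[2] = 3×1 + 4×3 = 15; c[3] = 4×1 = 4. Result coefficients: [9, 12, 15, 4] → 4t^3 + 15t^2 + 12t + 9

4t^3 + 15t^2 + 12t + 9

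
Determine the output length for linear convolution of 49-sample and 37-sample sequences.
Linear/full convolution length: m + n - 1 = 49 + 37 - 1 = 85

85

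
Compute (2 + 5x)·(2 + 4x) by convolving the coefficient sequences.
Ascending coefficients: a = [2, 5], b = [2, 4]. c[0] = 2×2 = 4; c[1] = 2×4 + 5×2 = 18; c[2] = 5×4 = 20. Result coefficients: [4, 18, 20] → 4 + 18x + 20x^2

4 + 18x + 20x^2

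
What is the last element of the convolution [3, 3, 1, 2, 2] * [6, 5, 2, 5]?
Use y[k] = Σ_i a[i]·b[k-i] at k=7. y[7] = 2×5 = 10

10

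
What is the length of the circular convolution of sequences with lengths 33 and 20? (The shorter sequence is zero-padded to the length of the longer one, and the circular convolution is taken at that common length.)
Circular convolution (zero-padding the shorter input) has length max(m, n) = max(33, 20) = 33

33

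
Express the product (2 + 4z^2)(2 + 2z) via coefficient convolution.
Ascending coefficients: a = [2, 0, 4], b = [2, 2]. c[0] = 2×2 = 4; c[1] = 2×2 + 0×2 = 4; c[2] = 0×2 + 4×2 = 8; c[3] = 4×2 = 8. Result coefficients: [4, 4, 8, 8] → 4 + 4z + 8z^2 + 8z^3

4 + 4z + 8z^2 + 8z^3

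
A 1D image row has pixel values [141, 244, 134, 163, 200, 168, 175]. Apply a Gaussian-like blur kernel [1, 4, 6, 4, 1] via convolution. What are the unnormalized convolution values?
Convolve image row [141, 244, 134, 163, 200, 168, 175] with kernel [1, 4, 6, 4, 1]: y[0] = 141×1 = 141; y[1] = 141×4 + 244×1 = 808; y[2] = 141×6 + 244×4 + 134×1 = 1956; y[3] = 141×4 + 244×6 + 134×4 + 163×1 = 2727; y[4] = 141×1 + 244×4 + 134×6 + 163×4 + 200×1 = 2773; y[5] = 244×1 + 134×4 + 163×6 + 200×4 + 168×1 = 2726; y[6] = 134×1 + 163×4 + 200×6 + 168×4 + 175×1 = 2833; y[7] = 163×1 + 200×4 + 168×6 + 175×4 = 2671; y[8] = 200×1 + 168×4 + 175×6 = 1922; y[9] = 168×1 + 175×4 = 868; y[10] = 175×1 = 175 → [141, 808, 1956, 2727, 2773, 2726, 2833, 2671, 1922, 868, 175]. Normalization factor = sum(kernel) = 16.

[141, 808, 1956, 2727, 2773, 2726, 2833, 2671, 1922, 868, 175]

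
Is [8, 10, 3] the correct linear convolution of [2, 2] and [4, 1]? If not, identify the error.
Recompute linear convolution of [2, 2] and [4, 1]: y[0] = 2×4 = 8; y[1] = 2×1 + 2×4 = 10; y[2] = 2×1 = 2 → [8, 10, 2]. Compare to given [8, 10, 3]: they differ at index 2: given 3, correct 2, so answer: No

No. Error at index 2: given 3, correct 2.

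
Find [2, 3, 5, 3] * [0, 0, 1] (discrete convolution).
y[0] = 2×0 = 0; y[1] = 2×0 + 3×0 = 0; y[2] = 2×1 + 3×0 + 5×0 = 2; y[3] = 3×1 + 5×0 + 3×0 = 3; y[4] = 5×1 + 3×0 = 5; y[5] = 3×1 = 3

[0, 0, 2, 3, 5, 3]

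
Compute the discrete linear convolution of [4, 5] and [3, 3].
y[0] = 4×3 = 12; y[1] = 4×3 + 5×3 = 27; y[2] = 5×3 = 15

[12, 27, 15]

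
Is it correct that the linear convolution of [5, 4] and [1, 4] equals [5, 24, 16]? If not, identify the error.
Recompute linear convolution of [5, 4] and [1, 4]: y[0] = 5×1 = 5; y[1] = 5×4 + 4×1 = 24; y[2] = 4×4 = 16 → [5, 24, 16]. Given [5, 24, 16] matches, so answer: Yes

Yes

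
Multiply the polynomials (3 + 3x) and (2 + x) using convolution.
Ascending coefficients: a = [3, 3], b = [2, 1]. c[0] = 3×2 = 6; c[1] = 3×1 + 3×2 = 9; c[2] = 3×1 = 3. Result coefficients: [6, 9, 3] → 6 + 9x + 3x^2

6 + 9x + 3x^2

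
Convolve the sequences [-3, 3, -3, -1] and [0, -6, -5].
y[0] = -3×0 = 0; y[1] = -3×-6 + 3×0 = 18; y[2] = -3×-5 + 3×-6 + -3×0 = -3; y[3] = 3×-5 + -3×-6 + -1×0 = 3; y[4] = -3×-5 + -1×-6 = 21; y[5] = -1×-5 = 5

[0, 18, -3, 3, 21, 5]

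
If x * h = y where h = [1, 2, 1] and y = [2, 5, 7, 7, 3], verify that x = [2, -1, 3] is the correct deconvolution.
Forward-compute [2, -1, 3] * [1, 2, 1]: y[0] = 2×1 = 2; y[1] = 2×2 + -1×1 = 3; y[2] = 2×1 + -1×2 + 3×1 = 3; y[3] = -1×1 + 3×2 = 5; y[4] = 3×1 = 3 → [2, 3, 3, 5, 3]. Does not match given y = [2, 5, 7, 7, 3].

Not verified. [2, -1, 3] * [1, 2, 1] = [2, 3, 3, 5, 3], which differs from [2, 5, 7, 7, 3] at index 1.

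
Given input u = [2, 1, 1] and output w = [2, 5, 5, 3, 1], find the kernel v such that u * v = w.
Output length 5 = len(u) + len(v) - 1 ⇒ len(v) = 3. Solve v forward using v[k] = (w[k] - Σ_{i≥1} u[i]·v[k-i]) / u[0]: v[0] = w[0] / u[0] = 2 / 2 = 1; v[1] = (w[1] - 1×1) / u[0] = (5 - 1×1) / 2 = 2; v[2] = (w[2] - 1×2 - 1×1) / u[0] = (5 - 1×2 - 1×1) / 2 = 1. So v = [1, 2, 1]. Forward-check [2, 1, 1] * [1, 2, 1]: w[0] = 2×1 = 2; w[1] = 2×2 + 1×1 = 5; w[2] = 2×1 + 1×2 + 1×1 = 5; w[3] = 1×1 + 1×2 = 3; w[4] = 1×1 = 1 → [2, 5, 5, 3, 1] ✓

[1, 2, 1]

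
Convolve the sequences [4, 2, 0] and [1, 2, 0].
y[0] = 4×1 = 4; y[1] = 4×2 + 2×1 = 10; y[2] = 4×0 + 2×2 + 0×1 = 4; y[3] = 2×0 + 0×2 = 0; y[4] = 0×0 = 0

[4, 10, 4, 0, 0]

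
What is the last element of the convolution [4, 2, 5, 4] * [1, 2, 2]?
Use y[k] = Σ_i a[i]·b[k-i] at k=5. y[5] = 4×2 = 8

8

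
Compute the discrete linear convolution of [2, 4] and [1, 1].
y[0] = 2×1 = 2; y[1] = 2×1 + 4×1 = 6; y[2] = 4×1 = 4

[2, 6, 4]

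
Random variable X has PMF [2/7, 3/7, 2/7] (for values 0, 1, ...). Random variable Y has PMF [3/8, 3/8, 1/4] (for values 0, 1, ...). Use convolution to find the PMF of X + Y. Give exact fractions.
P(X+Y=k) = Σ_i P(X=i)·P(Y=k-i) — a convolution of [2/7, 3/7, 2/7] and [3/8, 3/8, 1/4]. P(X+Y=0) = (2/7)×(3/8) = 3/28; P(X+Y=1) = (2/7)×(3/8) + (3/7)×(3/8) = 3/28 + 9/56 = 15/56; P(X+Y=2) = (2/7)×(1/4) + (3/7)×(3/8) + (2/7)×(3/8) = 1/14 + 9/56 + 3/28 = 19/56; P(X+Y=3) = (3/7)×(1/4) + (2/7)×(3/8) = 3/28 + 3/28 = 3/14; P(X+Y=4) = (2/7)×(1/4) = 1/14. PMF: [3/28, 15/56, 19/56, 3/14, 1/14] (sums to 1 ✓)

[3/28, 15/56, 19/56, 3/14, 1/14]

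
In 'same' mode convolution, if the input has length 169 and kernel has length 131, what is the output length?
'Same' mode returns an output with the same length as the input: 169

169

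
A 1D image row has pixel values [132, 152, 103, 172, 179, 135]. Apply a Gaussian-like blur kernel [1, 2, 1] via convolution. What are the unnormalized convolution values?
Convolve image row [132, 152, 103, 172, 179, 135] with kernel [1, 2, 1]: y[0] = 132×1 = 132; y[1] = 132×2 + 152×1 = 416; y[2] = 132×1 + 152×2 + 103×1 = 539; y[3] = 152×1 + 103×2 + 172×1 = 530; y[4] = 103×1 + 172×2 + 179×1 = 626; y[5] = 172×1 + 179×2 + 135×1 = 665; y[6] = 179×1 + 135×2 = 449; y[7] = 135×1 = 135 → [132, 416, 539, 530, 626, 665, 449, 135]. Normalization factor = sum(kernel) = 4.

[132, 416, 539, 530, 626, 665, 449, 135]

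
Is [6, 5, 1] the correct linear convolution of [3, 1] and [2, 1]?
Recompute linear convolution of [3, 1] and [2, 1]: y[0] = 3×2 = 6; y[1] = 3×1 + 1×2 = 5; y[2] = 1×1 = 1 → [6, 5, 1]. Given [6, 5, 1] matches, so answer: Yes

Yes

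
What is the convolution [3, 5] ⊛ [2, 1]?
y[0] = 3×2 = 6; y[1] = 3×1 + 5×2 = 13; y[2] = 5×1 = 5

[6, 13, 5]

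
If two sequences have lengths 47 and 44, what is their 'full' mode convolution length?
Linear/full convolution length: m + n - 1 = 47 + 44 - 1 = 90

90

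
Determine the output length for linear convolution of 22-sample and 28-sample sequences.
Linear/full convolution length: m + n - 1 = 22 + 28 - 1 = 49

49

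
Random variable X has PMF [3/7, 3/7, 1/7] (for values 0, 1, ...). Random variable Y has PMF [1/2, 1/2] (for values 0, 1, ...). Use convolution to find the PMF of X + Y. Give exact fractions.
P(X+Y=k) = Σ_i P(X=i)·P(Y=k-i) — a convolution of [3/7, 3/7, 1/7] and [1/2, 1/2]. P(X+Y=0) = (3/7)×(1/2) = 3/14; P(X+Y=1) = (3/7)×(1/2) + (3/7)×(1/2) = 3/14 + 3/14 = 3/7; P(X+Y=2) = (3/7)×(1/2) + (1/7)×(1/2) = 3/14 + 1/14 = 2/7; P(X+Y=3) = (1/7)×(1/2) = 1/14. PMF: [3/14, 3/7, 2/7, 1/14] (sums to 1 ✓)

[3/14, 3/7, 2/7, 1/14]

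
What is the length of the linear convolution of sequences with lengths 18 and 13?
Linear/full convolution length: m + n - 1 = 18 + 13 - 1 = 30

30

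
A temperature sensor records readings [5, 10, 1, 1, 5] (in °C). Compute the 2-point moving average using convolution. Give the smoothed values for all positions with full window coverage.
2-point moving average kernel = [1, 1]. Apply in 'valid' mode (full window coverage): avg[0] = (5 + 10) / 2 = 7.5; avg[1] = (10 + 1) / 2 = 5.5; avg[2] = (1 + 1) / 2 = 1.0; avg[3] = (1 + 5) / 2 = 3.0. Smoothed values: [7.5, 5.5, 1.0, 3.0]

[7.5, 5.5, 1.0, 3.0]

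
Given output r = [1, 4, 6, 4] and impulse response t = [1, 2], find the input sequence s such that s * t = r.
Deconvolve r=[1, 4, 6, 4] by t=[1, 2]. Since t[0]=1, solve forward: s[0] = r[0] / 1 = 1; s[1] = (r[1] - 1×2) / 1 = 2; s[2] = (r[2] - 2×2) / 1 = 2. So s = [1, 2, 2]. Check by forward convolution: r[0] = 1×1 = 1; r[1] = 1×2 + 2×1 = 4; r[2] = 2×2 + 2×1 = 6; r[3] = 2×2 = 4

[1, 2, 2]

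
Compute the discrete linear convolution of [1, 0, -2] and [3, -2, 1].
y[0] = 1×3 = 3; y[1] = 1×-2 + 0×3 = -2; y[2] = 1×1 + 0×-2 + -2×3 = -5; y[3] = 0×1 + -2×-2 = 4; y[4] = -2×1 = -2

[3, -2, -5, 4, -2]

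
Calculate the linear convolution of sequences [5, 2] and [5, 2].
y[0] = 5×5 = 25; y[1] = 5×2 + 2×5 = 20; y[2] = 2×2 = 4

[25, 20, 4]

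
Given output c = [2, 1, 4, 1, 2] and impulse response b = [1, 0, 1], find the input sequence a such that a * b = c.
Deconvolve c=[2, 1, 4, 1, 2] by b=[1, 0, 1]. Since b[0]=1, solve forward: a[0] = c[0] / 1 = 2; a[1] = (c[1] - 2×0) / 1 = 1; a[2] = (c[2] - 1×0 - 2×1) / 1 = 2. So a = [2, 1, 2]. Check by forward convolution: c[0] = 2×1 = 2; c[1] = 2×0 + 1×1 = 1; c[2] = 2×1 + 1×0 + 2×1 = 4; c[3] = 1×1 + 2×0 = 1; c[4] = 2×1 = 2

[2, 1, 2]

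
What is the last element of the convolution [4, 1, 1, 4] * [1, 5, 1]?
Use y[k] = Σ_i a[i]·b[k-i] at k=5. y[5] = 4×1 = 4

4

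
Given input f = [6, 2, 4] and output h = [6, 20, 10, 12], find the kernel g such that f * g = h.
Output length 4 = len(f) + len(g) - 1 ⇒ len(g) = 2. Solve g forward using g[k] = (h[k] - Σ_{i≥1} f[i]·g[k-i]) / f[0]: g[0] = h[0] / f[0] = 6 / 6 = 1; g[1] = (h[1] - 2×1) / f[0] = (20 - 2×1) / 6 = 3. So g = [1, 3]. Forward-check [6, 2, 4] * [1, 3]: h[0] = 6×1 = 6; h[1] = 6×3 + 2×1 = 20; h[2] = 2×3 + 4×1 = 10; h[3] = 4×3 = 12 → [6, 20, 10, 12] ✓

[1, 3]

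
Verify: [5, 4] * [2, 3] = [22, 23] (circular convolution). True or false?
Recompute circular convolution of [5, 4] and [2, 3]: y[0] = 5×2 + 4×3 = 22; y[1] = 5×3 + 4×2 = 23 → [22, 23]. Given [22, 23] matches, so answer: Yes

Yes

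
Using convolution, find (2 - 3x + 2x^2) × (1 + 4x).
Ascending coefficients: a = [2, -3, 2], b = [1, 4]. c[0] = 2×1 = 2; c[1] = 2×4 + -3×1 = 5; c[2] = -3×4 + 2×1 = -10; c[3] = 2×4 = 8. Result coefficients: [2, 5, -10, 8] → 2 + 5x - 10x^2 + 8x^3

2 + 5x - 10x^2 + 8x^3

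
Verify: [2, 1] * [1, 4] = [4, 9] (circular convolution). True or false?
Recompute circular convolution of [2, 1] and [1, 4]: y[0] = 2×1 + 1×4 = 6; y[1] = 2×4 + 1×1 = 9 → [6, 9]. Compare to given [4, 9]: they differ at index 0: given 4, correct 6, so answer: No

No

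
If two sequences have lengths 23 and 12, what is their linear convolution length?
Linear/full convolution length: m + n - 1 = 23 + 12 - 1 = 34

34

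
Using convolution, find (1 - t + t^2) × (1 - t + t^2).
Ascending coefficients: a = [1, -1, 1], b = [1, -1, 1]. c[0] = 1×1 = 1; c[1] = 1×-1 + -1×1 = -2; c[2] = 1×1 + -1×-1 + 1×1 = 3; c[3] = -1×1 + 1×-1 = -2; c[4] = 1×1 = 1. Result coefficients: [1, -2, 3, -2, 1] → 1 - 2t + 3t^2 - 2t^3 + t^4

1 - 2t + 3t^2 - 2t^3 + t^4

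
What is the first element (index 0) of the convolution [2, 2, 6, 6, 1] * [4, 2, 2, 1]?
Use y[k] = Σ_i a[i]·b[k-i] at k=0. y[0] = 2×4 = 8

8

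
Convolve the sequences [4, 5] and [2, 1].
y[0] = 4×2 = 8; y[1] = 4×1 + 5×2 = 14; y[2] = 5×1 = 5

[8, 14, 5]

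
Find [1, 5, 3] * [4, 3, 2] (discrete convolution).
y[0] = 1×4 = 4; y[1] = 1×3 + 5×4 = 23; y[2] = 1×2 + 5×3 + 3×4 = 29; y[3] = 5×2 + 3×3 = 19; y[4] = 3×2 = 6

[4, 23, 29, 19, 6]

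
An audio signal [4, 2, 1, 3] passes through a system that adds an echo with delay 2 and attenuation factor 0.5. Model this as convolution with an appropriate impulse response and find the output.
Direct-path + delayed-attenuated-path model → impulse response h = [1, 0, 0.5] (1 at lag 0, 0.5 at lag 2). Output y[n] = x[n] + 0.5·x[n - 2] (with x[n] = 0 outside 0..3): y[0] = 4 + 0.5×0 = 4; y[1] = 2 + 0.5×0 = 2; y[2] = 1 + 0.5×4 = 3.0; y[3] = 3 + 0.5×2 = 4.0; y[4] = 0 + 0.5×1 = 0.5; y[5] = 0 + 0.5×3 = 1.5. So y = [4, 2, 3.0, 4.0, 0.5, 1.5]

[4, 2, 3.0, 4.0, 0.5, 1.5]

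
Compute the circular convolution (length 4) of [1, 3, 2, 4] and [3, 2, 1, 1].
Use y[k] = Σ_j x[j]·h[(k-j) mod 4]. y[0] = 1×3 + 3×1 + 2×1 + 4×2 = 16; y[1] = 1×2 + 3×3 + 2×1 + 4×1 = 17; y[2] = 1×1 + 3×2 + 2×3 + 4×1 = 17; y[3] = 1×1 + 3×1 + 2×2 + 4×3 = 20. Result: [16, 17, 17, 20]

[16, 17, 17, 20]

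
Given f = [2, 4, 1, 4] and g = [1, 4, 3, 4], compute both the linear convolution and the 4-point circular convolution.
Linear: y_lin[0] = 2×1 = 2; y_lin[1] = 2×4 + 4×1 = 12; y_lin[2] = 2×3 + 4×4 + 1×1 = 23; y_lin[3] = 2×4 + 4×3 + 1×4 + 4×1 = 28; y_lin[4] = 4×4 + 1×3 + 4×4 = 35; y_lin[5] = 1×4 + 4×3 = 16; y_lin[6] = 4×4 = 16 → [2, 12, 23, 28, 35, 16, 16]. Circular (length 4): y[0] = 2×1 + 4×4 + 1×3 + 4×4 = 37; y[1] = 2×4 + 4×1 + 1×4 + 4×3 = 28; y[2] = 2×3 + 4×4 + 1×1 + 4×4 = 39; y[3] = 2×4 + 4×3 + 1×4 + 4×1 = 28 → [37, 28, 39, 28]

Linear: [2, 12, 23, 28, 35, 16, 16], Circular: [37, 28, 39, 28]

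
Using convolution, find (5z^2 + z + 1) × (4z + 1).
Ascending coefficients: a = [1, 1, 5], b = [1, 4]. c[0] = 1×1 = 1; c[1] = 1×4 + 1×1 = 5; c[2] = 1×4 + 5×1 = 9; c[3] = 5×4 = 20. Result coefficients: [1, 5, 9, 20] → 20z^3 + 9z^2 + 5z + 1

20z^3 + 9z^2 + 5z + 1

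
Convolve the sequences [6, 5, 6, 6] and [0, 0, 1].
y[0] = 6×0 = 0; y[1] = 6×0 + 5×0 = 0; y[2] = 6×1 + 5×0 + 6×0 = 6; y[3] = 5×1 + 6×0 + 6×0 = 5; y[4] = 6×1 + 6×0 = 6; y[5] = 6×1 = 6

[0, 0, 6, 5, 6, 6]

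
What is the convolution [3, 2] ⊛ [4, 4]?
y[0] = 3×4 = 12; y[1] = 3×4 + 2×4 = 20; y[2] = 2×4 = 8

[12, 20, 8]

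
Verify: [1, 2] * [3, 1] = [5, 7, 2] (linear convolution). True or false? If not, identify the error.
Recompute linear convolution of [1, 2] and [3, 1]: y[0] = 1×3 = 3; y[1] = 1×1 + 2×3 = 7; y[2] = 2×1 = 2 → [3, 7, 2]. Compare to given [5, 7, 2]: they differ at index 0: given 5, correct 3, so answer: No

No. Error at index 0: given 5, correct 3.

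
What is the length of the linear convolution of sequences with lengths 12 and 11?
Linear/full convolution length: m + n - 1 = 12 + 11 - 1 = 22

22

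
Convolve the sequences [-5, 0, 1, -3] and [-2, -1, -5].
y[0] = -5×-2 = 10; y[1] = -5×-1 + 0×-2 = 5; y[2] = -5×-5 + 0×-1 + 1×-2 = 23; y[3] = 0×-5 + 1×-1 + -3×-2 = 5; y[4] = 1×-5 + -3×-1 = -2; y[5] = -3×-5 = 15

[10, 5, 23, 5, -2, 15]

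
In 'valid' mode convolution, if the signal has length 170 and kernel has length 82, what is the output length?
'Valid' mode counts only positions where the kernel fully overlaps the signal: m - n + 1 = 170 - 82 + 1 = 89

89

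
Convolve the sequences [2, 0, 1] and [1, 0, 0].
y[0] = 2×1 = 2; y[1] = 2×0 + 0×1 = 0; y[2] = 2×0 + 0×0 + 1×1 = 1; y[3] = 0×0 + 1×0 = 0; y[4] = 1×0 = 0

[2, 0, 1, 0, 0]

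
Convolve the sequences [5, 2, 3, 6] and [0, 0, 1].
y[0] = 5×0 = 0; y[1] = 5×0 + 2×0 = 0; y[2] = 5×1 + 2×0 + 3×0 = 5; y[3] = 2×1 + 3×0 + 6×0 = 2; y[4] = 3×1 + 6×0 = 3; y[5] = 6×1 = 6

[0, 0, 5, 2, 3, 6]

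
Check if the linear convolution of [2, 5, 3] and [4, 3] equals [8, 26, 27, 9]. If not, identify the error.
Recompute linear convolution of [2, 5, 3] and [4, 3]: y[0] = 2×4 = 8; y[1] = 2×3 + 5×4 = 26; y[2] = 5×3 + 3×4 = 27; y[3] = 3×3 = 9 → [8, 26, 27, 9]. Given [8, 26, 27, 9] matches, so answer: Yes

Yes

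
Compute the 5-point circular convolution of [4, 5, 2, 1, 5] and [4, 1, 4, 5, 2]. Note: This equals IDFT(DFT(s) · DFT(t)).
Either evaluate y[k] = Σ_j s[j]·t[(k-j) mod 5] directly, or use IDFT(DFT(s) · DFT(t)). y[0] = 4×4 + 5×2 + 2×5 + 1×4 + 5×1 = 45; y[1] = 4×1 + 5×4 + 2×2 + 1×5 + 5×4 = 53; y[2] = 4×4 + 5×1 + 2×4 + 1×2 + 5×5 = 56; y[3] = 4×5 + 5×4 + 2×1 + 1×4 + 5×2 = 56; y[4] = 4×2 + 5×5 + 2×4 + 1×1 + 5×4 = 62. Result: [45, 53, 56, 56, 62]

[45, 53, 56, 56, 62]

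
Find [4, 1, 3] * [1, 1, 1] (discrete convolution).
y[0] = 4×1 = 4; y[1] = 4×1 + 1×1 = 5; y[2] = 4×1 + 1×1 + 3×1 = 8; y[3] = 1×1 + 3×1 = 4; y[4] = 3×1 = 3

[4, 5, 8, 4, 3]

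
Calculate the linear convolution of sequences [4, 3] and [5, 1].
y[0] = 4×5 = 20; y[1] = 4×1 + 3×5 = 19; y[2] = 3×1 = 3

[20, 19, 3]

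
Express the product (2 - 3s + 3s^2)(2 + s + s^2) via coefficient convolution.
Ascending coefficients: a = [2, -3, 3], b = [2, 1, 1]. c[0] = 2×2 = 4; c[1] = 2×1 + -3×2 = -4; c[2] = 2×1 + -3×1 + 3×2 = 5; c[3] = -3×1 + 3×1 = 0; c[4] = 3×1 = 3. Result coefficients: [4, -4, 5, 0, 3] → 4 - 4s + 5s^2 + 3s^4

4 - 4s + 5s^2 + 3s^4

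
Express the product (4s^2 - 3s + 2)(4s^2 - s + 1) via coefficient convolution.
Ascending coefficients: a = [2, -3, 4], b = [1, -1, 4]. c[0] = 2×1 = 2; c[1] = 2×-1 + -3×1 = -5; c[2] = 2×4 + -3×-1 + 4×1 = 15; c[3] = -3×4 + 4×-1 = -16; c[4] = 4×4 = 16. Result coefficients: [2, -5, 15, -16, 16] → 16s^4 - 16s^3 + 15s^2 - 5s + 2

16s^4 - 16s^3 + 15s^2 - 5s + 2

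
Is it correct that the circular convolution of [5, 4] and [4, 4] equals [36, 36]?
Recompute circular convolution of [5, 4] and [4, 4]: y[0] = 5×4 + 4×4 = 36; y[1] = 5×4 + 4×4 = 36 → [36, 36]. Given [36, 36] matches, so answer: Yes

Yes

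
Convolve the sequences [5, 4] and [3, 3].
y[0] = 5×3 = 15; y[1] = 5×3 + 4×3 = 27; y[2] = 4×3 = 12

[15, 27, 12]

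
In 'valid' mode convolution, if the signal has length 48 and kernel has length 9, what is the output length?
'Valid' mode counts only positions where the kernel fully overlaps the signal: m - n + 1 = 48 - 9 + 1 = 40

40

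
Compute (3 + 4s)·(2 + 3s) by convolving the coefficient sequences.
Ascending coefficients: a = [3, 4], b = [2, 3]. c[0] = 3×2 = 6; c[1] = 3×3 + 4×2 = 17; c[2] = 4×3 = 12. Result coefficients: [6, 17, 12] → 6 + 17s + 12s^2

6 + 17s + 12s^2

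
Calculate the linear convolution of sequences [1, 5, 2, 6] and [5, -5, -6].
y[0] = 1×5 = 5; y[1] = 1×-5 + 5×5 = 20; y[2] = 1×-6 + 5×-5 + 2×5 = -21; y[3] = 5×-6 + 2×-5 + 6×5 = -10; y[4] = 2×-6 + 6×-5 = -42; y[5] = 6×-6 = -36

[5, 20, -21, -10, -42, -36]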